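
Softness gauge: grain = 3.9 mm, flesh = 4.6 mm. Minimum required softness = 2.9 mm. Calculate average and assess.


Average softness = 4.25 mm
Meets requirement: Yes

Average = (3.9 + 4.6) / 2 = 4.25 mm
Minimum = 2.9 mm
Meets requirement: Yes


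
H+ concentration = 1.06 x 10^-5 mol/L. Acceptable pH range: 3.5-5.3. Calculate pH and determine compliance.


pH = 4.97
Compliant: Yes


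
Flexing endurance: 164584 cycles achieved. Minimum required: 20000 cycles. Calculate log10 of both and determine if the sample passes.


log10(164584) = 5.22
log10(20000) = 4.30
Passes: Yes


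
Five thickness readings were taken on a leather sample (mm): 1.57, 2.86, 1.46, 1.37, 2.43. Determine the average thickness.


Sum = 1.57 + 2.86 + 1.46 + 1.37 + 2.43 = 9.69
Average = 9.69 / 5 = 1.94 mm


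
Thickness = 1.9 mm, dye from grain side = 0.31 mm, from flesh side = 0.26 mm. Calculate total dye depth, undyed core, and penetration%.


Total dyed = 0.57 mm
Undyed core = 1.33 mm
Penetration = 30.0%

Total dyed = 0.31 + 0.26 = 0.57 mm
Undyed core = 1.9 - 0.57 = 1.33 mm
Penetration = 0.57 / 1.9 x 100 = 30.0%


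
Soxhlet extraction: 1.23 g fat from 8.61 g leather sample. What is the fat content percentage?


Fat content = 1.23 / 8.61 x 100
Fat = 14.3%


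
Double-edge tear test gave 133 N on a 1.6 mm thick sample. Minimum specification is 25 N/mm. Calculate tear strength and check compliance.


Tear strength = 83.1 N/mm
Compliant: Yes

Tear strength = 133 / 1.6 = 83.1 N/mm
Required minimum = 25 N/mm
Compliant: Yes


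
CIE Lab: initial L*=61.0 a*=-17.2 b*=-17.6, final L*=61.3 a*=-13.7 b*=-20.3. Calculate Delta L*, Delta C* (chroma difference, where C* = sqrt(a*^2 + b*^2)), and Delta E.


Delta L* = 0.3
Delta C* = -0.12
Delta E = 4.43

Delta L* = 61.3 - 61.0 = 0.3
C1* = sqrt((-17.2)^2 + (-17.6)^2) = 24.609
C2* = sqrt((-13.7)^2 + (-20.3)^2) = 24.490
Delta C* = 24.490 - 24.609 = -0.12
Delta E = sqrt((0.3)^2 + (3.5)^2 + (-2.7)^2) = 4.43


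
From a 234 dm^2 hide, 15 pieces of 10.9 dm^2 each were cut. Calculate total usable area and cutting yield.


Total usable = 15 x 10.9 = 163.5 dm^2
Yield = 163.5 / 234 x 100 = 69.9%


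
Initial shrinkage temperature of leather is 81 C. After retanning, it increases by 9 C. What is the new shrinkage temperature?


90 C

New Ts = 81 + 9 = 90 C


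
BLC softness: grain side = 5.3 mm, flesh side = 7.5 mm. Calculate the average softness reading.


Average = (5.3 + 7.5) / 2
Average = 6.40 mm


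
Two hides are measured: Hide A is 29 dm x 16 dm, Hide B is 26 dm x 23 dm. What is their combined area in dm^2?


1062 dm^2

Hide A area = 29 x 16 = 464 dm^2
Hide B area = 26 x 23 = 598 dm^2
Total = 464 + 598 = 1062 dm^2


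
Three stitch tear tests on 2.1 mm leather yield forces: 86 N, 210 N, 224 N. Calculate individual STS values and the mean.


STS1 = 41.0 N/mm
STS2 = 100.0 N/mm
STS3 = 106.7 N/mm
Mean = 82.6 N/mm

STS1 = 86 / 2.1 = 41.0 N/mm
STS2 = 210 / 2.1 = 100.0 N/mm
STS3 = 224 / 2.1 = 106.7 N/mm
Mean = (41.0 + 100.0 + 106.7) / 3 = 82.6 N/mm


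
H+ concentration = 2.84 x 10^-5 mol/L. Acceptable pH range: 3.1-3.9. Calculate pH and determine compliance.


pH = -log10(2.84 x 10^-5) = 4.55
Range: 3.1 to 3.9
Compliant: No


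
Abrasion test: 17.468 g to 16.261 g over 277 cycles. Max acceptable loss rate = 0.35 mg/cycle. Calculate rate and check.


Loss = 17.468 - 16.261 = 1.207 g
Rate = 1.207 g / 277 cycles x 1000 = 4.357 mg/cycle
Max = 0.35 mg/cycle
Passes: No


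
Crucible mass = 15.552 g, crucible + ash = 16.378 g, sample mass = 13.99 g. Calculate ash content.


Ash mass = 0.826 g
Ash content = 5.90%

Ash mass = 16.378 - 15.552 = 0.826 g
Ash% = 0.826 / 13.99 x 100 = 5.90%


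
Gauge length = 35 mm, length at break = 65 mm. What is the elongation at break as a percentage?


85.7%

Extension = 65 - 35 = 30 mm
Elongation = 30 / 35 x 100 = 85.7%


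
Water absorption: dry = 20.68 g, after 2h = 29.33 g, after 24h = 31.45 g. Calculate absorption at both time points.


WA (2h) = (29.33 - 20.68) / 20.68 x 100 = 41.8%
WA (24h) = (31.45 - 20.68) / 20.68 x 100 = 52.1%


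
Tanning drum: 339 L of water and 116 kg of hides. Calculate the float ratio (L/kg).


2.9

Float ratio = water / hide weight
Ratio = 339 / 116 = 2.9


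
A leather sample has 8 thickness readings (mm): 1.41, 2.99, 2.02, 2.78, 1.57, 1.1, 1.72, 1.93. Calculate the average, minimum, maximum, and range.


Sum = 15.52
Average = 15.52 / 8 = 1.94 mm
Minimum = 1.1 mm
Maximum = 2.99 mm
Range = 2.99 - 1.1 = 1.89 mm


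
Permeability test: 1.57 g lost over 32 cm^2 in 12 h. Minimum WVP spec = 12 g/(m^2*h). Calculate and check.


WVP = 40.89 g/(m^2*h)
Meets specification: Yes


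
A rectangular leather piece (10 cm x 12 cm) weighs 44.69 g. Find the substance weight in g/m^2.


Area = 10 x 12 = 120 cm^2
SW = 44.69 / 120 x 10000 = 3724.2 g/m^2


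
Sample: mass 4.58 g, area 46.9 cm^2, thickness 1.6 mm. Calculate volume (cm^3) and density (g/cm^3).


Thickness in cm = 1.6 / 10 = 0.16 cm
Volume = 46.9 x 0.16 = 7.504 cm^3
Density = 4.58 / 7.504 = 0.610 g/cm^3


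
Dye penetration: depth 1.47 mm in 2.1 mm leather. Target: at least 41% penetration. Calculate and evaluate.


Penetration = 1.47 / 2.1 x 100 = 70.0%
Target: 41%
Meets target: Yes


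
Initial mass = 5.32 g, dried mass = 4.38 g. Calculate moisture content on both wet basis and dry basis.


Wet basis = 17.7%
Dry basis = 21.5%

Moisture lost = 5.32 - 4.38 = 0.94 g
Wet basis MC = 0.94 / 5.32 x 100 = 17.7%
Dry basis MC = 0.94 / 4.38 x 100 = 21.5%


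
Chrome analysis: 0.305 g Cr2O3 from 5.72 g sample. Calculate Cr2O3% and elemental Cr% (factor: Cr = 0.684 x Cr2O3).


Cr2O3 = 5.33%
Cr = 3.65%

Cr2O3% = 0.305 / 5.72 x 100 = 5.33%
Cr% = 5.33 x 0.684 = 3.65%


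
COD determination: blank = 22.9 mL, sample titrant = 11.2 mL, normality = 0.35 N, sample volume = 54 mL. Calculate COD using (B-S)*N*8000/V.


606.7 mg/L

COD = (22.9 - 11.2) x 0.35 x 8000 / 54
COD = 11.7 x 0.35 x 8000 / 54
COD = 606.7 mg/L


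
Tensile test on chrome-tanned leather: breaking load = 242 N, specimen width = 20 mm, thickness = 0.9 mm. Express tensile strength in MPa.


Cross-section = 20 x 0.9 = 18.0 mm^2
TS = 242 / 18.0 = 13.44 MPa
(1 N/mm^2 = 1 MPa)


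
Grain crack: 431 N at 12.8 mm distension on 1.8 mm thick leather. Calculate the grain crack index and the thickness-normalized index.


Crack index = 33.7 N/mm
Normalized index = 18.7 N/mm per mm


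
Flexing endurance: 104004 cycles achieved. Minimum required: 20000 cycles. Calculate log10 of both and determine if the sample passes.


Achieved: log10 = 5.02
Required: log10 = 4.30
Passes: Yes


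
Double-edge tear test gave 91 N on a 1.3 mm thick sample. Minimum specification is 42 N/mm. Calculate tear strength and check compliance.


Tear strength = 91 / 1.3 = 70.0 N/mm
Required minimum = 42 N/mm
Compliant: Yes


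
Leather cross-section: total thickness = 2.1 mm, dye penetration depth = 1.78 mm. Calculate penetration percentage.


84.8%

Penetration% = 1.78 / 2.1 x 100
Penetration = 84.8%


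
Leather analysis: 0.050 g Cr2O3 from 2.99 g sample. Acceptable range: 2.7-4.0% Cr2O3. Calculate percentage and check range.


Cr2O3 = 1.67%
Within range: No

Cr2O3% = 0.050 / 2.99 x 100 = 1.67%
Acceptable range: 2.7 to 4.0%
Within range: No


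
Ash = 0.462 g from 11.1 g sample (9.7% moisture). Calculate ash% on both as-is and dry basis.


As-is ash% = 0.462 / 11.1 x 100 = 4.16%
Dry mass = 11.1 x (100 - 9.7) / 100 = 10.0233 g
Dry-basis ash% = 0.462 / 10.0233 x 100 = 4.61%


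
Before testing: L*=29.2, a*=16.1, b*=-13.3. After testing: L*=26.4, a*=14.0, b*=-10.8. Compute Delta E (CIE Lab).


Delta E = 4.30


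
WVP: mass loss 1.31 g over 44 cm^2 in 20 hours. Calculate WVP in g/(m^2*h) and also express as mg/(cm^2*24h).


WVP = 14.89 g/(m^2*h)
Daily rate = 35.73 mg/(cm^2*24h)


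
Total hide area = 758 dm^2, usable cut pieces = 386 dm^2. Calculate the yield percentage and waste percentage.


Yield = 50.9%
Waste = 49.1%

Yield = 386 / 758 x 100 = 50.9%
Waste = 758 - 386 = 372 dm^2
Waste% = 100 - 50.9 = 49.1%


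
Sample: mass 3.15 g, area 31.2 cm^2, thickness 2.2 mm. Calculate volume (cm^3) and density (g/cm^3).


Thickness in cm = 2.2 / 10 = 0.22 cm
Volume = 31.2 x 0.22 = 6.864 cm^3
Density = 3.15 / 6.864 = 0.459 g/cm^3


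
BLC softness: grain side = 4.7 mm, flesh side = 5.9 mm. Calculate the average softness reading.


5.30 mm


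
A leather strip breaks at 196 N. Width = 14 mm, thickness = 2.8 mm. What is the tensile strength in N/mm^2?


Cross-sectional area = 14 x 2.8 = 39.2 mm^2
Tensile strength = 196 / 39.2 = 5.00 N/mm^2


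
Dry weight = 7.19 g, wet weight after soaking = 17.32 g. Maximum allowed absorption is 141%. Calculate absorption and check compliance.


WA = (17.32 - 7.19) / 7.19 x 100 = 140.9%
Maximum allowed: 141%
Compliant: Yes


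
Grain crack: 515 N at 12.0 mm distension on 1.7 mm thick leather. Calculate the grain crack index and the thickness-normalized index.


Crack index = 515 / 12.0 = 42.9 N/mm
Normalized = 42.9 / 1.7 = 25.2 N/mm per mm


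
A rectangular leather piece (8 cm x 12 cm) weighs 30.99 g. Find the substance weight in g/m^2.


3228.1 g/m^2

Area = 8 x 12 = 96 cm^2
SW = 30.99 / 96 x 10000 = 3228.1 g/m^2


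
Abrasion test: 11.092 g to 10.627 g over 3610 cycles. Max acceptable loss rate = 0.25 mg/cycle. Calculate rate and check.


Loss = 11.092 - 10.627 = 0.465 g
Rate = 0.465 g / 3610 cycles x 1000 = 0.129 mg/cycle
Max = 0.25 mg/cycle
Passes: Yes


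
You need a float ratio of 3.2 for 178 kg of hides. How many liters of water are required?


Water = hide weight x target ratio
Water = 178 x 3.2 = 569.6 L


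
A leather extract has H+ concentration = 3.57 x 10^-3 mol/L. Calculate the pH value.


pH = 2.45

pH = -log10[H+]
pH = -log10(3.57 x 10^-3) = 2.45


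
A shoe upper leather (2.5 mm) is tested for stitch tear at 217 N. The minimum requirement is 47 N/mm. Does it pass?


STS = 86.8 N/mm
Passes: Yes


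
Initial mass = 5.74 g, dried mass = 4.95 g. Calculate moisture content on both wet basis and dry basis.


Moisture lost = 5.74 - 4.95 = 0.79 g
Wet basis MC = 0.79 / 5.74 x 100 = 13.8%
Dry basis MC = 0.79 / 4.95 x 100 = 16.0%


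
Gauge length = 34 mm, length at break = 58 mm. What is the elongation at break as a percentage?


70.6%

Extension = 58 - 34 = 24 mm
Elongation = 24 / 34 x 100 = 70.6%


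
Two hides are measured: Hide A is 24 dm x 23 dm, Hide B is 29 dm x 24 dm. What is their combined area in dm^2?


Hide A area = 24 x 23 = 552 dm^2
Hide B area = 29 x 24 = 696 dm^2
Total = 552 + 696 = 1248 dm^2


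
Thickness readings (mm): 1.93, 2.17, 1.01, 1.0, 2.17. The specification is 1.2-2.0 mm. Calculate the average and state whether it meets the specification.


Average = 1.66 mm
Within specification: Yes

Sum = 8.28
Average = 8.28 / 5 = 1.66 mm
Specification range: 1.2 to 2.0 mm
Within spec: Yes


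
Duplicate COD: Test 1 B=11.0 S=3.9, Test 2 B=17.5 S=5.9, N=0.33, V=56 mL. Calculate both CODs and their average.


COD1 = (11.0 - 3.9) x 0.33 x 8000 / 56 = 334.7 mg/L
COD2 = (17.5 - 5.9) x 0.33 x 8000 / 56 = 546.9 mg/L
Average = (334.7 + 546.9) / 2 = 440.8 mg/L


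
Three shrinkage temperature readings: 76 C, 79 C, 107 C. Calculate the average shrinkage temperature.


Average = (76 + 79 + 107) / 3
Average = 262 / 3 = 87.3 C


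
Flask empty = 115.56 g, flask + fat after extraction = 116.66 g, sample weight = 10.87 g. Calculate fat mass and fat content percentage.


Fat mass = 1.10 g
Fat content = 10.1%

Fat mass = 116.66 - 115.56 = 1.10 g
Fat% = 1.10 / 10.87 x 100 = 10.1%


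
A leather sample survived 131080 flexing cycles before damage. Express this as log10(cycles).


5.12

log10(131080) = 5.12


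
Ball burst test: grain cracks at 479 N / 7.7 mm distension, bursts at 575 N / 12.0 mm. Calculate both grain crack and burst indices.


Crack index = 479 / 7.7 = 62.2 N/mm
Burst index = 575 / 12.0 = 47.9 N/mm


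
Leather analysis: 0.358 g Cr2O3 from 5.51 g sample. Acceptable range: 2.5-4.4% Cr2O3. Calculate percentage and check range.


Cr2O3 = 6.50%
Within range: No


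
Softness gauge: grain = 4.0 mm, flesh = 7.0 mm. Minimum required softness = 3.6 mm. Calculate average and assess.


Average softness = 5.50 mm
Meets requirement: Yes


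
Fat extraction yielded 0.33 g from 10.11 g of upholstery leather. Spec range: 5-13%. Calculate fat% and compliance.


Fat% = 0.33 / 10.11 x 100 = 3.3%
Spec range: 5-13%
Compliant: No


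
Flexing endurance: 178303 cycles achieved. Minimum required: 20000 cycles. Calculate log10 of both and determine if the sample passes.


log10(178303) = 5.25
log10(20000) = 4.30
Passes: Yes


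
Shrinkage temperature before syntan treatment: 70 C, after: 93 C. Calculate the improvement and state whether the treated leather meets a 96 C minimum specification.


Improvement = 23 C
Meets 96 C spec: No


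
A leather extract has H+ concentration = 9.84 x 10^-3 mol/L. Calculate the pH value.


pH = 2.01

pH = -log10[H+]
pH = -log10(9.84 x 10^-3) = 2.01


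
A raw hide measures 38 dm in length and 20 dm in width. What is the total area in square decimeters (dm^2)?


760 dm^2


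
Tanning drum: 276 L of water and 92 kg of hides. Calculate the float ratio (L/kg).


3.0


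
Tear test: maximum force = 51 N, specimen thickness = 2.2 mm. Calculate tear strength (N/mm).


Tear strength = force / thickness
Tear = 51 / 2.2 = 23.2 N/mm


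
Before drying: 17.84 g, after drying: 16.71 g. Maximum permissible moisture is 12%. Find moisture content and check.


MC = (17.84 - 16.71) / 17.84 x 100 = 6.3%
Maximum: 12%
Acceptable: Yes


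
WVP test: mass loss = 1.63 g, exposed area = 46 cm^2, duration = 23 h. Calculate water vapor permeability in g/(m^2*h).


15.41 g/(m^2*h)


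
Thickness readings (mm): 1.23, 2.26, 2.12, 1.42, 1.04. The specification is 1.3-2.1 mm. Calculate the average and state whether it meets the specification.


Average = 1.61 mm
Within specification: Yes

Sum = 8.07
Average = 8.07 / 5 = 1.61 mm
Specification range: 1.3 to 2.1 mm
Within spec: Yes


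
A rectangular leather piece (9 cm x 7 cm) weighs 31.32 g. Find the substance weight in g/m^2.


4971.4 g/m^2

Area = 9 x 7 = 63 cm^2
SW = 31.32 / 63 x 10000 = 4971.4 g/m^2


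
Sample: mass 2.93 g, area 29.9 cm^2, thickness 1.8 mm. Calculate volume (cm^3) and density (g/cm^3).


Thickness in cm = 1.8 / 10 = 0.18 cm
Volume = 29.9 x 0.18 = 5.382 cm^3
Density = 2.93 / 5.382 = 0.544 g/cm^3


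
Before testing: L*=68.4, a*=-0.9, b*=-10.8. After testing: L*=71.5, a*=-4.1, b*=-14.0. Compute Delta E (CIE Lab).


dL = 71.5 - 68.4 = 3.1
da = -4.1 - (-0.9) = -3.2
db = -14.0 - (-10.8) = -3.2
dE = sqrt((3.1)^2 + (-3.2)^2 + (-3.2)^2) = 5.49


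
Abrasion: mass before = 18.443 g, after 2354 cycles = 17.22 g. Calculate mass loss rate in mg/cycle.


0.520 mg/cycle


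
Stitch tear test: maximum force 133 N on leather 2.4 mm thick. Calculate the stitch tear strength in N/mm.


Stitch tear strength = force / thickness
STS = 133 / 2.4 = 55.4 N/mm


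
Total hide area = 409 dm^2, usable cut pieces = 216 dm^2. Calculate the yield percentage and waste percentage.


Yield = 216 / 409 x 100 = 52.8%
Waste = 409 - 216 = 193 dm^2
Waste% = 100 - 52.8 = 47.2%


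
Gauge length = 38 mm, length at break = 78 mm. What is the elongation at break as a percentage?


105.3%

Extension = 78 - 38 = 40 mm
Elongation = 40 / 38 x 100 = 105.3%


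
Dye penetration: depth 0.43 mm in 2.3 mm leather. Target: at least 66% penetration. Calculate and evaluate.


Penetration = 18.7%
Meets target: No


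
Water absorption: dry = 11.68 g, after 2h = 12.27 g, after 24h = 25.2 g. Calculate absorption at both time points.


WA (2h) = (12.27 - 11.68) / 11.68 x 100 = 5.1%
WA (24h) = (25.2 - 11.68) / 11.68 x 100 = 115.8%


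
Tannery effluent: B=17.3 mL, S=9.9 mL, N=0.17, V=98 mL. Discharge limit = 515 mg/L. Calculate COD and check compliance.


COD = 102.7 mg/L
Compliant: Yes

COD = (17.3 - 9.9) x 0.17 x 8000 / 98 = 102.7 mg/L
Limit: 515 mg/L
Compliant: Yes


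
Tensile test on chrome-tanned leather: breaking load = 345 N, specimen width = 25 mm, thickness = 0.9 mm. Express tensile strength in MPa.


15.33 MPa

Cross-section = 25 x 0.9 = 22.5 mm^2
TS = 345 / 22.5 = 15.33 MPa
(1 N/mm^2 = 1 MPa)


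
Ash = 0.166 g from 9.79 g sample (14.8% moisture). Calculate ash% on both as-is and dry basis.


As-is ash% = 0.166 / 9.79 x 100 = 1.70%
Dry mass = 9.79 x (100 - 14.8) / 100 = 8.34108 g
Dry-basis ash% = 0.166 / 8.34108 x 100 = 1.99%


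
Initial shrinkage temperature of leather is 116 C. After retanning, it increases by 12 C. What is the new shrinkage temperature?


New Ts = 116 + 12 = 128 C


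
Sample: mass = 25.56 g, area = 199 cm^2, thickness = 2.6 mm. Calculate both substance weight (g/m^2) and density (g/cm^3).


Substance weight = 1284.4 g/m^2
Density = 0.494 g/cm^3

SW = 25.56 / 199 x 10000 = 1284.4 g/m^2
Volume = 199 x 2.6 / 10 = 51.74 cm^3
Density = 25.56 / 51.74 = 0.494 g/cm^3


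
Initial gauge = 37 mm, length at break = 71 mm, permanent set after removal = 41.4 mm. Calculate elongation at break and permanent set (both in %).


Elongation at break = (71 - 37) / 37 x 100 = 91.9%
Permanent set = (41.4 - 37) / 37 x 100 = 11.9%


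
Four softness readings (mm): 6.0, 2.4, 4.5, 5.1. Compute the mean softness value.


Sum = 6.0 + 2.4 + 4.5 + 5.1
Mean = 18.0 / 4 = 4.50 mm


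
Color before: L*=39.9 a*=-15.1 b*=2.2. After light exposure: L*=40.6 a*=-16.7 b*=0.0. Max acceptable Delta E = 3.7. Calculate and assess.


Delta E = 2.81
Passes: Yes

dL = 0.7, da = -1.6, db = -2.2
dE = sqrt((0.7)^2 + (-1.6)^2 + (-2.2)^2) = 2.81
Max = 3.7
Passes: Yes


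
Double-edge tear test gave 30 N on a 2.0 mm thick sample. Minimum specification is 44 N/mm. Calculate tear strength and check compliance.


Tear strength = 15.0 N/mm
Compliant: No


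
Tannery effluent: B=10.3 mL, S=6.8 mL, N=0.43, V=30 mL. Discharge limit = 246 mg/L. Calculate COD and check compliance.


COD = (10.3 - 6.8) x 0.43 x 8000 / 30 = 401.3 mg/L
Limit: 246 mg/L
Compliant: No


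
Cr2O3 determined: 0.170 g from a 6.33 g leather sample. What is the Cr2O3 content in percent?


Cr2O3% = 0.170 / 6.33 x 100
Cr2O3% = 2.69%


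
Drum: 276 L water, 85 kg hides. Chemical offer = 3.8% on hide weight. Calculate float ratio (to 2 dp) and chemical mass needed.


Float ratio = 3.25
Chemical needed = 3.23 kg

Float ratio = 276 / 85 = 3.25
Chemical = 85 x 3.8 / 100 = 3.23 kg


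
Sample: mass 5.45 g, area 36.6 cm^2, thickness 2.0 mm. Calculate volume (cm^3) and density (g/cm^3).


Thickness in cm = 2.0 / 10 = 0.20 cm
Volume = 36.6 x 0.20 = 7.320 cm^3
Density = 5.45 / 7.320 = 0.745 g/cm^3


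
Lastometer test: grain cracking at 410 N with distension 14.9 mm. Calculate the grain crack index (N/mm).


Grain crack index = force / distension
Index = 410 / 14.9 = 27.5 N/mm


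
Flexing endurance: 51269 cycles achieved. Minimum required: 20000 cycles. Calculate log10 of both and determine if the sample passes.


Achieved: log10 = 4.71
Required: log10 = 4.30
Passes: Yes

log10(51269) = 4.71
log10(20000) = 4.30
Passes: Yes


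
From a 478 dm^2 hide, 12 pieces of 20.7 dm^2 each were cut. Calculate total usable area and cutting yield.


Usable area = 248.4 dm^2
Yield = 52.0%


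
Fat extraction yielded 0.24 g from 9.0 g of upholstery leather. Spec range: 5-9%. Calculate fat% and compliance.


Fat content = 2.7%
Compliant: No

Fat% = 0.24 / 9.0 x 100 = 2.7%
Spec range: 5-9%
Compliant: No


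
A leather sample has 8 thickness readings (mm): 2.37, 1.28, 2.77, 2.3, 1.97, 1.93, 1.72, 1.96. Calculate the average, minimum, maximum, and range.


Sum = 16.30
Average = 16.30 / 8 = 2.04 mm
Minimum = 1.28 mm
Maximum = 2.77 mm
Range = 2.77 - 1.28 = 1.49 mm


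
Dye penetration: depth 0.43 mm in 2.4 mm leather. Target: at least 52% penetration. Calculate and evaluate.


Penetration = 0.43 / 2.4 x 100 = 17.9%
Target: 52%
Meets target: No


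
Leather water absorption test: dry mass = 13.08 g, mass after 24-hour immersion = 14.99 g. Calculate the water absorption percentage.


Water absorbed = 14.99 - 13.08 = 1.91 g
WA% = 1.91 / 13.08 x 100 = 14.6%


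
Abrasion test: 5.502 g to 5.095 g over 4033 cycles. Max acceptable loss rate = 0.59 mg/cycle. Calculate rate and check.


Loss = 5.502 - 5.095 = 0.407 g
Rate = 0.407 g / 4033 cycles x 1000 = 0.101 mg/cycle
Max = 0.59 mg/cycle
Passes: Yes


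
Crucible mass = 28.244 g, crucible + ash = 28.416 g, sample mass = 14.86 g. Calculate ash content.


Ash mass = 0.172 g
Ash content = 1.16%

Ash mass = 28.416 - 28.244 = 0.172 g
Ash% = 0.172 / 14.86 x 100 = 1.16%


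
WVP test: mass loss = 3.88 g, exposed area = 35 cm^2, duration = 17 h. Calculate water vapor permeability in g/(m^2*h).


65.21 g/(m^2*h)

WVP = mass_loss / (area x time) x 10000
WVP = 3.88 / (35 x 17) x 10000
WVP = 3.88 / 595 x 10000 = 65.21 g/(m^2*h)


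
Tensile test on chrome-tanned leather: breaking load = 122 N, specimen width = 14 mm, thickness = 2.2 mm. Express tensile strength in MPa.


Cross-section = 14 x 2.2 = 30.8 mm^2
TS = 122 / 30.8 = 3.96 MPa
(1 N/mm^2 = 1 MPa)


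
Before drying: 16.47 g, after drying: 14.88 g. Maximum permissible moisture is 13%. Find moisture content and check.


MC = (16.47 - 14.88) / 16.47 x 100 = 9.7%
Maximum: 13%
Acceptable: Yes


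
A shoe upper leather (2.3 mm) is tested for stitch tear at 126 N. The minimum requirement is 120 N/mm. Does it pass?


STS = 54.8 N/mm
Passes: No

STS = 126 / 2.3 = 54.8 N/mm
Minimum required: 120 N/mm
Passes: No


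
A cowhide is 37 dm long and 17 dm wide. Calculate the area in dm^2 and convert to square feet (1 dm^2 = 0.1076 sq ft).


Area = 37 x 17 = 629 dm^2
Conversion: 629 x 0.1076 = 67.68 sq ft


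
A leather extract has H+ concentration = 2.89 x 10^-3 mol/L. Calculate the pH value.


pH = -log10[H+]
pH = -log10(2.89 x 10^-3) = 2.54


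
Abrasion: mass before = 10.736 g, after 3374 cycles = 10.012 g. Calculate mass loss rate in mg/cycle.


Mass loss = 10.736 - 10.012 = 0.724 g
Rate = 0.724 / 3374 x 1000 = 0.215 mg/cycle


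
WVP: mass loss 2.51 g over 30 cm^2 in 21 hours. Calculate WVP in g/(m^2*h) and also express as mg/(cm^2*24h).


WVP = 39.84 g/(m^2*h)
Daily rate = 95.62 mg/(cm^2*24h)


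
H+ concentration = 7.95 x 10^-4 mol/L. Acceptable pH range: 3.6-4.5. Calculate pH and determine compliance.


pH = 3.10
Compliant: No

pH = -log10(7.95 x 10^-4) = 3.10
Range: 3.6 to 4.5
Compliant: No


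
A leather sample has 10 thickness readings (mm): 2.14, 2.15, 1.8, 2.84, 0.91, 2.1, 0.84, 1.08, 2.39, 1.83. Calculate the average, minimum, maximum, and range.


Average = 1.81 mm
Min = 0.84 mm
Max = 2.84 mm
Range = 2.00 mm

Sum = 18.08
Average = 18.08 / 10 = 1.81 mm
Minimum = 0.84 mm
Maximum = 2.84 mm
Range = 2.84 - 0.84 = 2.00 mm


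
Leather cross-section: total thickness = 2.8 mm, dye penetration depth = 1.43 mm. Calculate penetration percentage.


51.1%


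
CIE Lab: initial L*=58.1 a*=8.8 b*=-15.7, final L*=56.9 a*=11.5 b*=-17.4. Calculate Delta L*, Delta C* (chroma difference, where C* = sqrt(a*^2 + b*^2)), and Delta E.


Delta L* = 56.9 - 58.1 = -1.2
C1* = sqrt((8.8)^2 + (-15.7)^2) = 17.998
C2* = sqrt((11.5)^2 + (-17.4)^2) = 20.857
Delta C* = 20.857 - 17.998 = 2.86
Delta E = sqrt((-1.2)^2 + (2.7)^2 + (-1.7)^2) = 3.41


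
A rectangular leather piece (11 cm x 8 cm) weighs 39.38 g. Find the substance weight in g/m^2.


4475.0 g/m^2

Area = 11 x 8 = 88 cm^2
SW = 39.38 / 88 x 10000 = 4475.0 g/m^2


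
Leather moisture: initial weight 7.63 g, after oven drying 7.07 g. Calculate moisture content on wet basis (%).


Moisture = 7.63 - 7.07 = 0.56 g
MC = 0.56 / 7.63 x 100 = 7.3%


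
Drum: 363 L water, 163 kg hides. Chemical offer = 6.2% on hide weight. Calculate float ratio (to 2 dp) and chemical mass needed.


Float ratio = 2.23
Chemical needed = 10.106 kg


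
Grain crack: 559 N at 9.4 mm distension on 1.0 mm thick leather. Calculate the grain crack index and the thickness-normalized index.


Crack index = 59.5 N/mm
Normalized index = 59.5 N/mm per mm


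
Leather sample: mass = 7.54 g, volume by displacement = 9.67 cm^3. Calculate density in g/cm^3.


Density = mass / volume
Density = 7.54 / 9.67 = 0.780 g/cm^3


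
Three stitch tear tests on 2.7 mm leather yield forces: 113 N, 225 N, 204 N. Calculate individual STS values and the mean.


STS1 = 113 / 2.7 = 41.9 N/mm
STS2 = 225 / 2.7 = 83.3 N/mm
STS3 = 204 / 2.7 = 75.6 N/mm
Mean = (41.9 + 83.3 + 75.6) / 3 = 66.9 N/mm


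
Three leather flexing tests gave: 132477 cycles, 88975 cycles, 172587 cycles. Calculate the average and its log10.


Average = (132477 + 88975 + 172587) / 3 = 131346 cycles
log10(131346) = 5.12


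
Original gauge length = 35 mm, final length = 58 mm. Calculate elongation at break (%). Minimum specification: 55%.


Extension = 58 - 35 = 23 mm
Elongation = 23 / 35 x 100 = 65.7%
Minimum required: 55%
Meets specification: Yes


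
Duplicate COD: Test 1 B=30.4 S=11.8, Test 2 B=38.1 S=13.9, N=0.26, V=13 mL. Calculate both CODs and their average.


COD1 = (30.4 - 11.8) x 0.26 x 8000 / 13 = 2976.0 mg/L
COD2 = (38.1 - 13.9) x 0.26 x 8000 / 13 = 3872.0 mg/L
Average = (2976.0 + 3872.0) / 2 = 3424.0 mg/L


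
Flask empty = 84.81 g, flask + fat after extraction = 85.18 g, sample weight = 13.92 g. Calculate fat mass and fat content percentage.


Fat mass = 85.18 - 84.81 = 0.37 g
Fat% = 0.37 / 13.92 x 100 = 2.7%


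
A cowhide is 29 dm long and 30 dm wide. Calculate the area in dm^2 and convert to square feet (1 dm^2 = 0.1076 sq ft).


870 dm^2
93.61 sq ft

Area = 29 x 30 = 870 dm^2
Conversion: 870 x 0.1076 = 93.61 sq ft


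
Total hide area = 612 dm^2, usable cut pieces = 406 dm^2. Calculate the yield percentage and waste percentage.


Yield = 66.3%
Waste = 33.7%


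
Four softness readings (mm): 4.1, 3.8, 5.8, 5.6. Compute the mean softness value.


Sum = 4.1 + 3.8 + 5.8 + 5.6
Mean = 19.3 / 4 = 4.83 mm


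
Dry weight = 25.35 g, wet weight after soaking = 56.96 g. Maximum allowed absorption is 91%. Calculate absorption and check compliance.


WA = (56.96 - 25.35) / 25.35 x 100 = 124.7%
Maximum allowed: 91%
Compliant: No


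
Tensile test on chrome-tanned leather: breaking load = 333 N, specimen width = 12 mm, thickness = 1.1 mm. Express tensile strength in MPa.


25.23 MPa

Cross-section = 12 x 1.1 = 13.2 mm^2
TS = 333 / 13.2 = 25.23 MPa
(1 N/mm^2 = 1 MPa)


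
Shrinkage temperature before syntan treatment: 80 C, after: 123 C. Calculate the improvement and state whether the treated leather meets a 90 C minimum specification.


Improvement = 43 C
Meets 90 C spec: Yes

Improvement = 123 - 80 = 43 C
Spec check: 123 C >= 90 C? Yes


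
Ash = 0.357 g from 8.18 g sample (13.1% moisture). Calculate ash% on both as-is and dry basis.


As-is ash% = 0.357 / 8.18 x 100 = 4.36%
Dry mass = 8.18 x (100 - 13.1) / 100 = 7.10842 g
Dry-basis ash% = 0.357 / 7.10842 x 100 = 5.02%


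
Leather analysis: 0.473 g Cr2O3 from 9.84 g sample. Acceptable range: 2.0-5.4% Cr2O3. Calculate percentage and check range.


Cr2O3 = 4.81%
Within range: Yes

Cr2O3% = 0.473 / 9.84 x 100 = 4.81%
Acceptable range: 2.0 to 5.4%
Within range: Yes


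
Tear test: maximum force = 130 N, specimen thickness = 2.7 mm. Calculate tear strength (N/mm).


Tear strength = force / thickness
Tear = 130 / 2.7 = 48.1 N/mm


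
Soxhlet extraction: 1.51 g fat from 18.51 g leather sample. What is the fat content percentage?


Fat content = 1.51 / 18.51 x 100
Fat = 8.2%


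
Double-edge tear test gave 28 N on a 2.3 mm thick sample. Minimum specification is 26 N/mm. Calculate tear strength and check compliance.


Tear strength = 28 / 2.3 = 12.2 N/mm
Required minimum = 26 N/mm
Compliant: No


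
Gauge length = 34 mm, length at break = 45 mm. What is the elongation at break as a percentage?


Extension = 45 - 34 = 11 mm
Elongation = 11 / 34 x 100 = 32.4%


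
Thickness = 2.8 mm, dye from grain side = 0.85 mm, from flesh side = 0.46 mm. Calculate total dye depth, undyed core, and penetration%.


Total dyed = 1.31 mm
Undyed core = 1.49 mm
Penetration = 46.8%

Total dyed = 0.85 + 0.46 = 1.31 mm
Undyed core = 2.8 - 1.31 = 1.49 mm
Penetration = 1.31 / 2.8 x 100 = 46.8%


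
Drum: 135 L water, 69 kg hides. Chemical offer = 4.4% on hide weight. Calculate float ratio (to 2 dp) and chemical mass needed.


Float ratio = 135 / 69 = 1.96
Chemical = 69 x 4.4 / 100 = 3.036 kg


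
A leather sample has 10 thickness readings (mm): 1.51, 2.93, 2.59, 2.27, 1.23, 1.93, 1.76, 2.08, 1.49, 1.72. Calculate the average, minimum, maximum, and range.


Average = 1.95 mm
Min = 1.23 mm
Max = 2.93 mm
Range = 1.70 mm


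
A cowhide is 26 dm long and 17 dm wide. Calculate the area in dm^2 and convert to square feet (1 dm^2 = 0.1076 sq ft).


442 dm^2
47.56 sq ft

Area = 26 x 17 = 442 dm^2
Conversion: 442 x 0.1076 = 47.56 sq ft


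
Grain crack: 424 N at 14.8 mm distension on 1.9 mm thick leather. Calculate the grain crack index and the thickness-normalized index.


Crack index = 424 / 14.8 = 28.6 N/mm
Normalized = 28.6 / 1.9 = 15.1 N/mm per mm


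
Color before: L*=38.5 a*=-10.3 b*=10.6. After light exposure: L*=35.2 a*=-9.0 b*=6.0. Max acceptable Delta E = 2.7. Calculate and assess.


Delta E = 5.81
Passes: No

dL = -3.3, da = 1.3, db = -4.6
dE = sqrt((-3.3)^2 + (1.3)^2 + (-4.6)^2) = 5.81
Max = 2.7
Passes: No


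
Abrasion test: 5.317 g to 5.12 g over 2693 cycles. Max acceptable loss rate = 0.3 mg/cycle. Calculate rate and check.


Loss = 5.317 - 5.12 = 0.197 g
Rate = 0.197 g / 2693 cycles x 1000 = 0.073 mg/cycle
Max = 0.3 mg/cycle
Passes: Yes


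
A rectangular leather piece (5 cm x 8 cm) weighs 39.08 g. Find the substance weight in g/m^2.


9770.0 g/m^2

Area = 5 x 8 = 40 cm^2
SW = 39.08 / 40 x 10000 = 9770.0 g/m^2


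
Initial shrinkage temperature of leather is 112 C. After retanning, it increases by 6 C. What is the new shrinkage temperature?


118 C

New Ts = 112 + 6 = 118 C


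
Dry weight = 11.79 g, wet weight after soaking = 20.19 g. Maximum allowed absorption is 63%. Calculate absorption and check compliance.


WA = (20.19 - 11.79) / 11.79 x 100 = 71.2%
Maximum allowed: 63%
Compliant: No


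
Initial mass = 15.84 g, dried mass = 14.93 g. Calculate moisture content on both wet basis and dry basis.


Wet basis = 5.7%
Dry basis = 6.1%

Moisture lost = 15.84 - 14.93 = 0.91 g
Wet basis MC = 0.91 / 15.84 x 100 = 5.7%
Dry basis MC = 0.91 / 14.93 x 100 = 6.1%


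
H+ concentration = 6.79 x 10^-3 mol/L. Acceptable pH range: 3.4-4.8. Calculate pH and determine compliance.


pH = 2.17
Compliant: No

pH = -log10(6.79 x 10^-3) = 2.17
Range: 3.4 to 4.8
Compliant: No


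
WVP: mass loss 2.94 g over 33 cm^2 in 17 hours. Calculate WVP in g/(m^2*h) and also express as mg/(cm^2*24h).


WVP = 52.41 g/(m^2*h)
Daily rate = 125.78 mg/(cm^2*24h)

WVP = 2.94 / (33 x 17) x 10000 = 52.41 g/(m^2*h)
Mass loss in mg = 2.94 x 1000 = 2940 mg
Per cm^2 per 24h in mg: 2940 x 24 / (33 x 17) = 70560 / 561 = 125.78 mg/(cm^2*24h)


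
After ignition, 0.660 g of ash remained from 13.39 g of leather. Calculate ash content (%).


4.93%


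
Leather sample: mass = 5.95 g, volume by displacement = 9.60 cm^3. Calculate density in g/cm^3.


Density = mass / volume
Density = 5.95 / 9.60 = 0.620 g/cm^3


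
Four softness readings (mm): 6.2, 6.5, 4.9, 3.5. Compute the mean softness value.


Sum = 6.2 + 6.5 + 4.9 + 3.5
Mean = 21.1 / 4 = 5.28 mm


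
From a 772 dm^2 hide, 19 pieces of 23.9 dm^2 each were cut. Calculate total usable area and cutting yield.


Total usable = 19 x 23.9 = 454.1 dm^2
Yield = 454.1 / 772 x 100 = 58.8%


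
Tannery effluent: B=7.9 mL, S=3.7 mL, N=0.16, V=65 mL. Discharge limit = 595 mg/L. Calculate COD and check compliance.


COD = (7.9 - 3.7) x 0.16 x 8000 / 65 = 82.7 mg/L
Limit: 595 mg/L
Compliant: Yes


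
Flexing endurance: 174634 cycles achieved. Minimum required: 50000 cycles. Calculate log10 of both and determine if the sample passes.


Achieved: log10 = 5.24
Required: log10 = 4.70
Passes: Yes

log10(174634) = 5.24
log10(50000) = 4.70
Passes: Yes


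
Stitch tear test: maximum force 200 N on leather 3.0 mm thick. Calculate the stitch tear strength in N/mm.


66.7 N/mm

Stitch tear strength = force / thickness
STS = 200 / 3.0 = 66.7 N/mm


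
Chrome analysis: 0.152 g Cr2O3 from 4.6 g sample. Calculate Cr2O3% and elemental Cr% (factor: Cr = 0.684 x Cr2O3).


Cr2O3% = 0.152 / 4.6 x 100 = 3.30%
Cr% = 3.30 x 0.684 = 2.26%


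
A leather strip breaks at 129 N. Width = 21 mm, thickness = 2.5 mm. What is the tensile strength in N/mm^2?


Cross-sectional area = 21 x 2.5 = 52.5 mm^2
Tensile strength = 129 / 52.5 = 2.46 N/mm^2


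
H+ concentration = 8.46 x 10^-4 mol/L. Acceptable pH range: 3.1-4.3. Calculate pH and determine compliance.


pH = 3.07
Compliant: No


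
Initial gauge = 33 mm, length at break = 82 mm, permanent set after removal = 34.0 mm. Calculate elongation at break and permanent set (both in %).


Elongation at break = 148.5%
Permanent set = 3.0%

Elongation at break = (82 - 33) / 33 x 100 = 148.5%
Permanent set = (34.0 - 33) / 33 x 100 = 3.0%


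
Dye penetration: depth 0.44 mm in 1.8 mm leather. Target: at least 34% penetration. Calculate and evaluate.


Penetration = 24.4%
Meets target: No

Penetration = 0.44 / 1.8 x 100 = 24.4%
Target: 34%
Meets target: No


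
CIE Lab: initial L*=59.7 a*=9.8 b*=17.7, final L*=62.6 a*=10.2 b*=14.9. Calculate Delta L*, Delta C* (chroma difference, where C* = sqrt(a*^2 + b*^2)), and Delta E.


Delta L* = 2.9
Delta C* = -2.18
Delta E = 4.05


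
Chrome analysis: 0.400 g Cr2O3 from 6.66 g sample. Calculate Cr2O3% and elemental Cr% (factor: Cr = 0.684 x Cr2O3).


Cr2O3 = 6.01%
Cr = 4.11%

Cr2O3% = 0.400 / 6.66 x 100 = 6.01%
Cr% = 6.01 x 0.684 = 4.11%


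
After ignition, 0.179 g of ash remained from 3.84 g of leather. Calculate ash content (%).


4.66%

Ash% = 0.179 / 3.84 x 100
Ash% = 4.66%


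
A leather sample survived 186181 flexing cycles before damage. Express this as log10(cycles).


log10(186181) = 5.27


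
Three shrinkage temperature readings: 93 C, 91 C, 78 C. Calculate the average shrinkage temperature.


Average = (93 + 91 + 78) / 3
Average = 262 / 3 = 87.3 C


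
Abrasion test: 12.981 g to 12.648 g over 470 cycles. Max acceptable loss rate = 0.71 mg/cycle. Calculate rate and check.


Rate = 0.709 mg/cycle
Passes: Yes

Loss = 12.981 - 12.648 = 0.333 g
Rate = 0.333 g / 470 cycles x 1000 = 0.709 mg/cycle
Max = 0.71 mg/cycle
Passes: Yes


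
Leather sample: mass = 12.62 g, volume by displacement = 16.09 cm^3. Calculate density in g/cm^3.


Density = mass / volume
Density = 12.62 / 16.09 = 0.784 g/cm^3


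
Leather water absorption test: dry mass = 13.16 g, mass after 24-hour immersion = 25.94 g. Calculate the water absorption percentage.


97.1%


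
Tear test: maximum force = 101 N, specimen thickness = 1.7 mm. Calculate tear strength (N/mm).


Tear strength = force / thickness
Tear = 101 / 1.7 = 59.4 N/mm


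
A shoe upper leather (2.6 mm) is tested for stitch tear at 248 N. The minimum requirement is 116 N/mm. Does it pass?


STS = 248 / 2.6 = 95.4 N/mm
Minimum required: 116 N/mm
Passes: No


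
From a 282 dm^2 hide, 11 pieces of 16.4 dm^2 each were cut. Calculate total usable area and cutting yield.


Total usable = 11 x 16.4 = 180.4 dm^2
Yield = 180.4 / 282 x 100 = 64.0%


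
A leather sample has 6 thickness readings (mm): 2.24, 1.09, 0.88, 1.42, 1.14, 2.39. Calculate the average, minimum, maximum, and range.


Sum = 9.16
Average = 9.16 / 6 = 1.53 mm
Minimum = 0.88 mm
Maximum = 2.39 mm
Range = 2.39 - 0.88 = 1.51 mm


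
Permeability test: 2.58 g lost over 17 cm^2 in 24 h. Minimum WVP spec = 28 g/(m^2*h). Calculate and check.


WVP = 2.58 / (17 x 24) x 10000 = 63.24 g/(m^2*h)
Minimum: 28 g/(m^2*h)
Meets spec: Yes


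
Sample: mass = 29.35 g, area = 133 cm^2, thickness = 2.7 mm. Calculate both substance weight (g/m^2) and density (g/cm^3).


SW = 29.35 / 133 x 10000 = 2206.8 g/m^2
Volume = 133 x 2.7 / 10 = 35.91 cm^3
Density = 29.35 / 35.91 = 0.817 g/cm^3


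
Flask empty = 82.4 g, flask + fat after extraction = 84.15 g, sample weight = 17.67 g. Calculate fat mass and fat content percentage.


Fat mass = 1.75 g
Fat content = 9.9%

Fat mass = 84.15 - 82.4 = 1.75 g
Fat% = 1.75 / 17.67 x 100 = 9.9%


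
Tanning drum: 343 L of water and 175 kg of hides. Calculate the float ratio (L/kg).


Float ratio = water / hide weight
Ratio = 343 / 175 = 2.0


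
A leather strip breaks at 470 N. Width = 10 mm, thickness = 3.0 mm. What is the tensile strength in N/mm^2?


Cross-sectional area = 10 x 3.0 = 30.0 mm^2
Tensile strength = 470 / 30.0 = 15.67 N/mm^2


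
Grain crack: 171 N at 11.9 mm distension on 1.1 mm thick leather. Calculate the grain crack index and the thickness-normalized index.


Crack index = 171 / 11.9 = 14.4 N/mm
Normalized = 14.4 / 1.1 = 13.1 N/mm per mm


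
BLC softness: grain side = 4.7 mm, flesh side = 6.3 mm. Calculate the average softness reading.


Average = (4.7 + 6.3) / 2
Average = 5.50 mm


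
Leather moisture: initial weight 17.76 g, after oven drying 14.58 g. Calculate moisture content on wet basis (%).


17.9%


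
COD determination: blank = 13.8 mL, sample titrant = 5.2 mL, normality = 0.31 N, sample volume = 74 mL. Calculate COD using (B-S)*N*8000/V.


COD = (13.8 - 5.2) x 0.31 x 8000 / 74
COD = 8.6 x 0.31 x 8000 / 74
COD = 288.2 mg/L


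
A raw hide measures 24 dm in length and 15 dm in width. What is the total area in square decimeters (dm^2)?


360 dm^2

Area = length x width
Area = 24 x 15 = 360 dm^2


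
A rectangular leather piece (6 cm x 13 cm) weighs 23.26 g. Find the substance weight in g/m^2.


2982.1 g/m^2


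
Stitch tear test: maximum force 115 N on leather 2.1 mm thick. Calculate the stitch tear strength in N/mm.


Stitch tear strength = force / thickness
STS = 115 / 2.1 = 54.8 N/mm


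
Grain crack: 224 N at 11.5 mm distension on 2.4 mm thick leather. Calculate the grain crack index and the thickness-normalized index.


Crack index = 224 / 11.5 = 19.5 N/mm
Normalized = 19.5 / 2.4 = 8.1 N/mm per mm


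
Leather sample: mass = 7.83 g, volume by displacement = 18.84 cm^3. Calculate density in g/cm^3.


0.416 g/cm^3

Density = mass / volume
Density = 7.83 / 18.84 = 0.416 g/cm^3


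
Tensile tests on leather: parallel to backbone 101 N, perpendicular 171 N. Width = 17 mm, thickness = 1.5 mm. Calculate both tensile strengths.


Parallel = 3.96 N/mm^2
Perpendicular = 6.71 N/mm^2

Area = 17 x 1.5 = 25.5 mm^2
TS (parallel) = 101 / 25.5 = 3.96 N/mm^2
TS (perpendicular) = 171 / 25.5 = 6.71 N/mm^2


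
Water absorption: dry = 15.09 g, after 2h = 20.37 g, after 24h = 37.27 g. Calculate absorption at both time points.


WA (2h) = (20.37 - 15.09) / 15.09 x 100 = 35.0%
WA (24h) = (37.27 - 15.09) / 15.09 x 100 = 147.0%


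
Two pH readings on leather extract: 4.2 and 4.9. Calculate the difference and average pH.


Difference = 0.7
Average pH = 4.55


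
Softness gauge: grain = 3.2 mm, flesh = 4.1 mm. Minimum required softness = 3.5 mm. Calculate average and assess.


Average = (3.2 + 4.1) / 2 = 3.65 mm
Minimum = 3.5 mm
Meets requirement: Yes
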